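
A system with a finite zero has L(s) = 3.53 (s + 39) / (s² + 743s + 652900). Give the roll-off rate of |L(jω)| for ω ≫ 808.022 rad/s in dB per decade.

-20 dB/decade

With 1 zero and 2 poles, the high-frequency asymptotic slope is 20 × (1 − 2) = -20 dB/decade.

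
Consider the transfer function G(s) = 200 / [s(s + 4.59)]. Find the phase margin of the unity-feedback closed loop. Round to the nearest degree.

18°

Gain crossover: |G(jω)| = 1 at ω ≈ 13.8 rad/s.
∠G(j13.8) = −90° − arctan(13.8/4.59) ≈ -161.57°
PM = 180° + (-161.57°) = 18.43°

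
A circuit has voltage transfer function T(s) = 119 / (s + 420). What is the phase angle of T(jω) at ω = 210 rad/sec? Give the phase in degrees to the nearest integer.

-27°

∠(j210 + 420) = arctan(210/420) = 26.57°
∠T(j210) = −26.57° = -26.57°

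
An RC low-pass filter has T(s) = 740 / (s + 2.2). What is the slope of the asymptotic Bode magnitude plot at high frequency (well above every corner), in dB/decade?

-20 dB/decade

With 0 zeros and 1 pole, the high-frequency asymptotic slope is 20 × (0 − 1) = -20 dB/decade.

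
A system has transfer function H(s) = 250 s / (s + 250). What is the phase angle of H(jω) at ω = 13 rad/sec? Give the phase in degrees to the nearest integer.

∠(j13) = 90.00°
∠(j13 + 250) = arctan(13/250) = 2.98°
∠H(j13) = 90.00° − 2.98° = 87.02°

87°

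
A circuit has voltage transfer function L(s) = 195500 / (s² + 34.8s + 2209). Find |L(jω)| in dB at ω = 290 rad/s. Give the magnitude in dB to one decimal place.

7.5 dB

|(j290)² + 34.8(j290) + 2209| = |-81891 + j10092| = 8.251e+04
|L(j290)| = 195500 / 8.251e+04 = 2.3694
20 log₁₀(2.3694) = 7.49 dB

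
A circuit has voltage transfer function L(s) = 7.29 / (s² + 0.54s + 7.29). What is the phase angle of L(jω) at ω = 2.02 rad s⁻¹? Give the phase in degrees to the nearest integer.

-19°

∠[(j2.02)² + 0.54(j2.02) + 7.29] = ∠[3.2096 + j1.0908] = 18.77°
∠L(j2.02) = −18.77° = -18.77°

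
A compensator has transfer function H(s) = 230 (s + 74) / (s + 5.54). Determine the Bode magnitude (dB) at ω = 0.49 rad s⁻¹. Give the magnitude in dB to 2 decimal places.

|j0.49 + 74| = √(0.49² + 74²) = 74
|j0.49 + 5.54| = √(0.49² + 5.54²) = 5.562
|H(j0.49)| = 230 × 74 / 5.562 = 3060.3
20 log₁₀(3060.3) = 69.715 dB

69.72 dB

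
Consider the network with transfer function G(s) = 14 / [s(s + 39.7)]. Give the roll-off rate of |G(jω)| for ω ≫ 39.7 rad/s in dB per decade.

-40 dB/decade

With 0 zeros and 2 poles, the high-frequency asymptotic slope is 20 × (0 − 2) = -40 dB/decade.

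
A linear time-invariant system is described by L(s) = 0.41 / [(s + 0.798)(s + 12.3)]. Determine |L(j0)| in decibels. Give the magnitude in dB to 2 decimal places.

-27.58 dB

L(0) = 0.41 / (0.798 × 12.3) = 0.041771
20 log₁₀(0.041771) = -27.582 dB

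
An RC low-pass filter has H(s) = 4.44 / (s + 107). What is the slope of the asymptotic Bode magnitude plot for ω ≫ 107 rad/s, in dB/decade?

With 0 zeros and 1 pole, the high-frequency asymptotic slope is 20 × (0 − 1) = -20 dB/decade.

-20 dB/decade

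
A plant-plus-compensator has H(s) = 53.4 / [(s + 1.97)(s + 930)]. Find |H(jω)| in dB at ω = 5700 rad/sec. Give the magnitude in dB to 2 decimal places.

|j5700 + 1.97| = √(5700² + 1.97²) = 5700
|j5700 + 930| = √(5700² + 930²) = 5775
|H(j5700)| = 53.4 / (5700 × 5775) = 1.6221e-06
20 log₁₀(1.6221e-06) = -115.798 dB

-115.80 dB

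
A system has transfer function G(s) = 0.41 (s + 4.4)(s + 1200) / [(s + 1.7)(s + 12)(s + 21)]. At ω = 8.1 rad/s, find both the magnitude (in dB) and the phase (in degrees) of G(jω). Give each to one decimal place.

|G| = 4.5 dB, ∠G = -71.4 deg

|j8.1 + 4.4| = √(8.1² + 4.4²) = 9.218
|j8.1 + 1200| = √(8.1² + 1200²) = 1200
|j8.1 + 1.7| = √(8.1² + 1.7²) = 8.276
|j8.1 + 12| = √(8.1² + 12²) = 14.48
|j8.1 + 21| = √(8.1² + 21²) = 22.51
|G(j8.1)| = 0.41 × 9.218 × 1200 / (8.276 × 14.48 × 22.51) = 1.6816
20 log₁₀(1.6816) = 4.51 dB
∠(j8.1 + 4.4) = arctan(8.1/4.4) = 61.49°
∠(j8.1 + 1200) = arctan(8.1/1200) = 0.39°
∠(j8.1 + 1.7) = arctan(8.1/1.7) = 78.15°
∠(j8.1 + 12) = arctan(8.1/12) = 34.02°
∠(j8.1 + 21) = arctan(8.1/21) = 21.09°
∠G(j8.1) = 61.49° + 0.39° − (78.15° + 34.02° + 21.09°) = -71.38°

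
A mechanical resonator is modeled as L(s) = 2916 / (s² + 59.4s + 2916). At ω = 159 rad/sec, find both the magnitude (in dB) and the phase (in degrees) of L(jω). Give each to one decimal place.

|(j159)² + 59.4(j159) + 2916| = |-22365 + j9444.6| = 2.428e+04
|L(j159)| = 2916 / 2.428e+04 = 0.12011
20 log₁₀(0.12011) = -18.41 dB
∠[(j159)² + 59.4(j159) + 2916] = ∠[-22365 + j9444.6] = 157.11°
∠L(j159) = −157.11° = -157.11°

|L| = -18.4 dB, ∠L = -157.1°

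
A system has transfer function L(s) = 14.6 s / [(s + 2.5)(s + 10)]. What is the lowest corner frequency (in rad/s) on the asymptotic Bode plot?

2.5 rad/s

Break frequencies occur at each pole and zero magnitude: 2.5 rad/s, 10 rad/s.
The lowest is 2.5 rad/s.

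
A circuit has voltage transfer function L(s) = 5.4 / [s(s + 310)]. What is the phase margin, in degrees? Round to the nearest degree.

90°

Gain crossover: |L(jω)| = 1 at ω ≈ 0.0174 rad/sec.
∠L(j0.0174) = −90° − arctan(0.0174/310) ≈ -90.00°
PM = 180° + (-90.00°) = 90.00°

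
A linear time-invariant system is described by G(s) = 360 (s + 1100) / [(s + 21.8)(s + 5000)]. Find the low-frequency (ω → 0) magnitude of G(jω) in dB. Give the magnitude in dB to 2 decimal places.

G(0) = 360 × 1100 / (21.8 × 5000) = 3.633
20 log₁₀(3.633) = 11.205 dB

11.21 dB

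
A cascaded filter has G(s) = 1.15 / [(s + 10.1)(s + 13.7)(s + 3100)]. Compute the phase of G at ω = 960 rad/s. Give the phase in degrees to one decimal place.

∠(j960 + 10.1) = arctan(960/10.1) = 89.40°
∠(j960 + 13.7) = arctan(960/13.7) = 89.18°
∠(j960 + 3100) = arctan(960/3100) = 17.21°
∠G(j960) = − (89.40° + 89.18° + 17.21°) = -195.79°

-195.8°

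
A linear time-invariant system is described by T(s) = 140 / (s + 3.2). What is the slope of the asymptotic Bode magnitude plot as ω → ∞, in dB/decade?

-20 dB/decade

With 0 zeros and 1 pole, the high-frequency asymptotic slope is 20 × (0 − 1) = -20 dB/decade.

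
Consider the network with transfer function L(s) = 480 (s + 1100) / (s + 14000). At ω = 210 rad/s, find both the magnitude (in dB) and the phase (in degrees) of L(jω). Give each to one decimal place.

|j210 + 1100| = √(210² + 1100²) = 1120
|j210 + 14000| = √(210² + 14000²) = 1.4e+04
|L(j210)| = 480 × 1120 / 1.4e+04 = 38.391
20 log₁₀(38.391) = 31.68 dB
∠(j210 + 1100) = arctan(210/1100) = 10.81°
∠(j210 + 14000) = arctan(210/14000) = 0.86°
∠L(j210) = 10.81° − 0.86° = 9.95°

|L| = 31.7 dB, ∠L = 9.9 deg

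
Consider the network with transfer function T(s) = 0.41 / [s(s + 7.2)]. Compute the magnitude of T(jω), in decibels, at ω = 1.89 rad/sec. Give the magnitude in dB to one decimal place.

-30.7 dB

|j1.89 + 7.2| = √(1.89² + 7.2²) = 7.444
|j1.89| = 1.89
|T(j1.89)| = 0.41 / (7.444 × 1.89) = 0.029142
20 log₁₀(0.029142) = -30.71 dB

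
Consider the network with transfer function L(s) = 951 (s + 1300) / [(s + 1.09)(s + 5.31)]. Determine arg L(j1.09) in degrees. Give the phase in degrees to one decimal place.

∠(j1.09 + 1300) = arctan(1.09/1300) = 0.05°
∠(j1.09 + 1.09) = arctan(1.09/1.09) = 45.00°
∠(j1.09 + 5.31) = arctan(1.09/5.31) = 11.60°
∠L(j1.09) = 0.05° − (45.00° + 11.60°) = -56.55°

-56.6°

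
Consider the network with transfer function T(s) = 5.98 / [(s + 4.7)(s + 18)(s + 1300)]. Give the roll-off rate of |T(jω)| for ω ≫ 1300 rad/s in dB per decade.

With 0 zeros and 3 poles, the high-frequency asymptotic slope is 20 × (0 − 3) = -60 dB/decade.

-60 dB/decade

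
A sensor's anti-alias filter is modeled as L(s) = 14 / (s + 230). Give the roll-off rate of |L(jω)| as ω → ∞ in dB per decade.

With 0 zeros and 1 pole, the high-frequency asymptotic slope is 20 × (0 − 1) = -20 dB/decade.

-20 dB/decade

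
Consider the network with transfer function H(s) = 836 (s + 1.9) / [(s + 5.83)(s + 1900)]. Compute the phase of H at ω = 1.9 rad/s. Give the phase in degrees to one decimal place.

26.9°

∠(j1.9 + 1.9) = arctan(1.9/1.9) = 45.00°
∠(j1.9 + 5.83) = arctan(1.9/5.83) = 18.05°
∠(j1.9 + 1900) = arctan(1.9/1900) = 0.06°
∠H(j1.9) = 45.00° − (18.05° + 0.06°) = 26.89°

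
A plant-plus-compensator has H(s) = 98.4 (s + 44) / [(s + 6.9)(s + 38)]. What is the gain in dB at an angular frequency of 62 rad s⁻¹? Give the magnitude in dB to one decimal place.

|j62 + 44| = √(62² + 44²) = 76.03
|j62 + 6.9| = √(62² + 6.9²) = 62.38
|j62 + 38| = √(62² + 38²) = 72.72
|H(j62)| = 98.4 × 76.03 / (62.38 × 72.72) = 1.6491
20 log₁₀(1.6491) = 4.34 dB

4.3 dB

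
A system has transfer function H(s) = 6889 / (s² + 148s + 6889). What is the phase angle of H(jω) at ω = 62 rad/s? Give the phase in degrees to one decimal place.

∠[(j62)² + 148(j62) + 6889] = ∠[3045 + j9176] = 71.64°
∠H(j62) = −71.64° = -71.64°

-71.6 deg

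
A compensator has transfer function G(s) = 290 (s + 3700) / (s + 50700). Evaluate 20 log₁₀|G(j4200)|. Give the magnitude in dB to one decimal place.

30.1 dB

|j4200 + 3700| = √(4200² + 3700²) = 5597
|j4200 + 50700| = √(4200² + 50700²) = 5.087e+04
|G(j4200)| = 290 × 5597 / 5.087e+04 = 31.907
20 log₁₀(31.907) = 30.08 dB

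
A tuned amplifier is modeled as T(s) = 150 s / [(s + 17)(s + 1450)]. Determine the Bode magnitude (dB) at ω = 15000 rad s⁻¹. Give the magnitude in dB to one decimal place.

-40.0 dB

|j15000| = 1.5e+04
|j15000 + 17| = √(15000² + 17²) = 1.5e+04
|j15000 + 1450| = √(15000² + 1450²) = 1.507e+04
|T(j15000)| = 150 × 1.5e+04 / (1.5e+04 × 1.507e+04) = 0.0099536
20 log₁₀(0.0099536) = -40.04 dB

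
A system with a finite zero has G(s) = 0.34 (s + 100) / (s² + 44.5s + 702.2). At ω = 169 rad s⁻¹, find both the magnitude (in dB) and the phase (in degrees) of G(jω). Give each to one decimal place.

|G| = -52.7 dB, ∠G = -105.5°

|j169 + 100| = √(169² + 100²) = 196.4
|(j169)² + 44.5(j169) + 702.2| = |-27859 + j7520.5| = 2.886e+04
|G(j169)| = 0.34 × 196.4 / 2.886e+04 = 0.0023137
20 log₁₀(0.0023137) = -52.71 dB
∠(j169 + 100) = arctan(169/100) = 59.39°
∠[(j169)² + 44.5(j169) + 702.2] = ∠[-27859 + j7520.5] = 164.89°
∠G(j169) = 59.39° − 164.89° = -105.51°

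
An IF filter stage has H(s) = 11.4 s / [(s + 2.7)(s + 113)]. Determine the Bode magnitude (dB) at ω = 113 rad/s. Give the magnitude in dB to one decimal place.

-22.9 dB

|j113| = 113
|j113 + 2.7| = √(113² + 2.7²) = 113
|j113 + 113| = √(113² + 113²) = 159.8
|H(j113)| = 11.4 × 113 / (113 × 159.8) = 0.071316
20 log₁₀(0.071316) = -22.94 dB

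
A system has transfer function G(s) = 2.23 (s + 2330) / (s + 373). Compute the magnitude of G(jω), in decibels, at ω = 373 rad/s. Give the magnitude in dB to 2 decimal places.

19.98 dB

|j373 + 2330| = √(373² + 2330²) = 2360
|j373 + 373| = √(373² + 373²) = 527.5
|G(j373)| = 2.23 × 2360 / 527.5 = 9.9754
20 log₁₀(9.9754) = 19.979 dB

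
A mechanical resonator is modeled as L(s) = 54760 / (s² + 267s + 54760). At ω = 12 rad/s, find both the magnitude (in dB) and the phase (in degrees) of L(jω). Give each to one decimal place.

|L| = 0.0 dB, ∠L = -3.4 deg

|(j12)² + 267(j12) + 54760| = |54616 + j3204| = 5.471e+04
|L(j12)| = 54760 / 5.471e+04 = 1.0009
20 log₁₀(1.0009) = 0.01 dB
∠[(j12)² + 267(j12) + 54760] = ∠[54616 + j3204] = 3.36°
∠L(j12) = −3.36° = -3.36°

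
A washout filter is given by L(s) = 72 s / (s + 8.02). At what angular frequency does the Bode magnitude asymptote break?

8.02 rad/sec

The single real pole at s = −8.02 gives a corner at ω = 8.02 rad/sec.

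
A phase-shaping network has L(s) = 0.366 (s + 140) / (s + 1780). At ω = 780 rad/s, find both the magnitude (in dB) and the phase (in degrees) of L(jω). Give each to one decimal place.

|L| = -16.5 dB, ∠L = 56.2°

|j780 + 140| = √(780² + 140²) = 792.5
|j780 + 1780| = √(780² + 1780²) = 1943
|L(j780)| = 0.366 × 792.5 / 1943 = 0.14924
20 log₁₀(0.14924) = -16.52 dB
∠(j780 + 140) = arctan(780/140) = 79.82°
∠(j780 + 1780) = arctan(780/1780) = 23.66°
∠L(j780) = 79.82° − 23.66° = 56.16°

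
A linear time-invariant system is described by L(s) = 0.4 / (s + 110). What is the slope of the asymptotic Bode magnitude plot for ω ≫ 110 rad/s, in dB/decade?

-20 dB/decade

With 0 zeros and 1 pole, the high-frequency asymptotic slope is 20 × (0 − 1) = -20 dB/decade.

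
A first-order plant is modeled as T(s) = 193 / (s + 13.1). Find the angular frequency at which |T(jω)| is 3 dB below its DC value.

For a single-pole low-pass, the −3 dB point is at the pole: ω = 13.1 rad/s.

13.1 rad/s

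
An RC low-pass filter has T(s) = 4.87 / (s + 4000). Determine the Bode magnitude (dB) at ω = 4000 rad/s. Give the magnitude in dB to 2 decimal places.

|j4000 + 4000| = √(4000² + 4000²) = 5657
|T(j4000)| = 4.87 / 5657 = 0.0008609
20 log₁₀(0.0008609) = -61.301 dB

-61.30 dB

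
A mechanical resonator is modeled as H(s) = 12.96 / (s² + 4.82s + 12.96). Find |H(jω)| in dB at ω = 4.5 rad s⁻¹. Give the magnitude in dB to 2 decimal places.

-4.94 dB

|(j4.5)² + 4.82(j4.5) + 12.96| = |-7.29 + j21.69| = 22.88
|H(j4.5)| = 12.96 / 22.88 = 0.56638
20 log₁₀(0.56638) = -4.938 dB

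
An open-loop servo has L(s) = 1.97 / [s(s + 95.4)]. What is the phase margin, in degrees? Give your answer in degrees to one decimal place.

90.0°

Gain crossover: |L(jω)| = 1 at ω ≈ 0.0206 rad s⁻¹.
∠L(j0.0206) = −90° − arctan(0.0206/95.4) ≈ -90.01°
PM = 180° + (-90.01°) = 89.99°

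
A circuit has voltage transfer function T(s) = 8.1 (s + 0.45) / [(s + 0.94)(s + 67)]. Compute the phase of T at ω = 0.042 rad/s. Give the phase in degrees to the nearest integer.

∠(j0.042 + 0.45) = arctan(0.042/0.45) = 5.33°
∠(j0.042 + 0.94) = arctan(0.042/0.94) = 2.56°
∠(j0.042 + 67) = arctan(0.042/67) = 0.04°
∠T(j0.042) = 5.33° − (2.56° + 0.04°) = 2.74°

3°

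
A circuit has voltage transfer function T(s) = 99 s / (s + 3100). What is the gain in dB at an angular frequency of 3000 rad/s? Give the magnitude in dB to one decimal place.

36.8 dB

|j3000| = 3000
|j3000 + 3100| = √(3000² + 3100²) = 4314
|T(j3000)| = 99 × 3000 / 4314 = 68.847
20 log₁₀(68.847) = 36.76 dB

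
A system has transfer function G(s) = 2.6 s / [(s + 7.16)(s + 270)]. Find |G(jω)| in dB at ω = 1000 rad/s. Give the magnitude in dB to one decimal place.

-52.0 dB

|j1000| = 1000
|j1000 + 7.16| = √(1000² + 7.16²) = 1000
|j1000 + 270| = √(1000² + 270²) = 1036
|G(j1000)| = 2.6 × 1000 / (1000 × 1036) = 0.0025101
20 log₁₀(0.0025101) = -52.01 dB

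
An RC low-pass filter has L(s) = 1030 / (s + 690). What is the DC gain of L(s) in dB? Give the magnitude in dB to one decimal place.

L(0) = 1030 / 690 = 1.4928
20 log₁₀(1.4928) = 3.48 dB

3.5 dB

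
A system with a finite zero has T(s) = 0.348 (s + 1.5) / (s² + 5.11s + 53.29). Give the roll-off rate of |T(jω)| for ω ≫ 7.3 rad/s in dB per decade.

With 1 zero and 2 poles, the high-frequency asymptotic slope is 20 × (1 − 2) = -20 dB/decade.

-20 dB/decade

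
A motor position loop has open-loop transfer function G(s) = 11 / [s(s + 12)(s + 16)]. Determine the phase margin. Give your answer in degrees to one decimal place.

Gain crossover: |G(jω)| = 1 at ω ≈ 0.0573 rad/sec.
∠G(j0.0573) = −90° − arctan(0.0573/12) − arctan(0.0573/16) ≈ -90.48°
PM = 180° + (-90.48°) = 89.52°

89.5 deg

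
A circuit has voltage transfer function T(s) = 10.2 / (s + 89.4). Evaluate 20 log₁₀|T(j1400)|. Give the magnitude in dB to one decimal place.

-42.8 dB

|j1400 + 89.4| = √(1400² + 89.4²) = 1403
|T(j1400)| = 10.2 / 1403 = 0.0072709
20 log₁₀(0.0072709) = -42.77 dB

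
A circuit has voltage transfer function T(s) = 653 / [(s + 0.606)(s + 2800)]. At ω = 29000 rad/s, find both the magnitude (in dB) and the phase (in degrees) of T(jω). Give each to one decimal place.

|j29000 + 0.606| = √(29000² + 0.606²) = 2.9e+04
|j29000 + 2800| = √(29000² + 2800²) = 2.913e+04
|T(j29000)| = 653 / (2.9e+04 × 2.913e+04) = 7.7286e-07
20 log₁₀(7.7286e-07) = -122.24 dB
∠(j29000 + 0.606) = arctan(29000/0.606) = 90.00°
∠(j29000 + 2800) = arctan(29000/2800) = 84.49°
∠T(j29000) = − (90.00° + 84.49°) = -174.48°

|T| = -122.2 dB, ∠T = -174.5°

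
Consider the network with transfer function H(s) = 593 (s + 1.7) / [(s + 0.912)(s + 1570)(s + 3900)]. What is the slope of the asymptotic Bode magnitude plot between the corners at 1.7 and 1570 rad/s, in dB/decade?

In this band the factors already past their corner are: zero at 1.7, pole at 0.912; net slope = 0 dB/decade.

0 dB/decade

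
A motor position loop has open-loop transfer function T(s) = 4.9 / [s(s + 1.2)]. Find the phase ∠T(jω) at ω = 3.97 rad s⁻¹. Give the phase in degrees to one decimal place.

-163.2°

∠(j3.97 + 1.2) = arctan(3.97/1.2) = 73.18°
∠(j3.97) = 90.00°
∠T(j3.97) = − (73.18° + 90.00°) = -163.18°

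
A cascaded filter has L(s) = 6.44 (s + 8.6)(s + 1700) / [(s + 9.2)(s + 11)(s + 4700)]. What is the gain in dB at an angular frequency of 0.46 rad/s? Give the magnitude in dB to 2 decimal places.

-14.07 dB

|j0.46 + 8.6| = √(0.46² + 8.6²) = 8.612
|j0.46 + 1700| = √(0.46² + 1700²) = 1700
|j0.46 + 9.2| = √(0.46² + 9.2²) = 9.211
|j0.46 + 11| = √(0.46² + 11²) = 11.01
|j0.46 + 4700| = √(0.46² + 4700²) = 4700
|L(j0.46)| = 6.44 × 8.612 × 1700 / (9.211 × 11.01 × 4700) = 0.19781
20 log₁₀(0.19781) = -14.075 dB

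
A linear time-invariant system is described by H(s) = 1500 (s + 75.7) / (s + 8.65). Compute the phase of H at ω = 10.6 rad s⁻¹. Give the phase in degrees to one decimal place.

-42.8°

∠(j10.6 + 75.7) = arctan(10.6/75.7) = 7.97°
∠(j10.6 + 8.65) = arctan(10.6/8.65) = 50.78°
∠H(j10.6) = 7.97° − 50.78° = -42.81°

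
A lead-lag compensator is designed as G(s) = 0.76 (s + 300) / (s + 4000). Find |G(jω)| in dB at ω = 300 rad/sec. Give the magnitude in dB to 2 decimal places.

-21.90 dB

|j300 + 300| = √(300² + 300²) = 424.3
|j300 + 4000| = √(300² + 4000²) = 4011
|G(j300)| = 0.76 × 424.3 / 4011 = 0.080384
20 log₁₀(0.080384) = -21.897 dB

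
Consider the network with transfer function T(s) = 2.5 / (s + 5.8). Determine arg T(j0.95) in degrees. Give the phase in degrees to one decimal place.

∠(j0.95 + 5.8) = arctan(0.95/5.8) = 9.30°
∠T(j0.95) = −9.30° = -9.30°

-9.3°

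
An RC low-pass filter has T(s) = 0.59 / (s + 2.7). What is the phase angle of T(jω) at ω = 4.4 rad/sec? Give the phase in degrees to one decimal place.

-58.5 deg

∠(j4.4 + 2.7) = arctan(4.4/2.7) = 58.47°
∠T(j4.4) = −58.47° = -58.47°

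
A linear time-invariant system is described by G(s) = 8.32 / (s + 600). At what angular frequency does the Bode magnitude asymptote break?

The single real pole at s = −600 gives a corner at ω = 600 rad s⁻¹.

600 rad s⁻¹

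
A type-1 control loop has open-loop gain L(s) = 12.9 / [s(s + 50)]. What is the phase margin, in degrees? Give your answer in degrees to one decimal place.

Gain crossover: |L(jω)| = 1 at ω ≈ 0.258 rad s⁻¹.
∠L(j0.258) = −90° − arctan(0.258/50) ≈ -90.30°
PM = 180° + (-90.30°) = 89.70°

89.7 deg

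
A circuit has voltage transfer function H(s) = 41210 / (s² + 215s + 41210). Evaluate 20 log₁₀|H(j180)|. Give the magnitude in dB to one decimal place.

|(j180)² + 215(j180) + 41210| = |8810 + j38700| = 3.969e+04
|H(j180)| = 41210 / 3.969e+04 = 1.0383
20 log₁₀(1.0383) = 0.33 dB

0.3 dB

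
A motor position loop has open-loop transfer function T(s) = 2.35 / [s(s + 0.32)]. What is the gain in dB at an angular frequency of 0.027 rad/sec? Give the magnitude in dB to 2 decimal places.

48.66 dB

|j0.027 + 0.32| = √(0.027² + 0.32²) = 0.3211
|j0.027| = 0.027
|T(j0.027)| = 2.35 / (0.3211 × 0.027) = 271.03
20 log₁₀(271.03) = 48.660 dB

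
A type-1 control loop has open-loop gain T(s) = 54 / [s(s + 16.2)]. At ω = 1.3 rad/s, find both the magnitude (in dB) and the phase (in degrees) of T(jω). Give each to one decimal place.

|T| = 8.2 dB, ∠T = -94.6 deg

|j1.3 + 16.2| = √(1.3² + 16.2²) = 16.25
|j1.3| = 1.3
|T(j1.3)| = 54 / (16.25 × 1.3) = 2.5559
20 log₁₀(2.5559) = 8.15 dB
∠(j1.3 + 16.2) = arctan(1.3/16.2) = 4.59°
∠(j1.3) = 90.00°
∠T(j1.3) = − (4.59° + 90.00°) = -94.59°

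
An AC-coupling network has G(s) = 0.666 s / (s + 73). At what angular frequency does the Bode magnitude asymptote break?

The single real pole at s = −73 gives a corner at ω = 73 rad/s.

73 rad/s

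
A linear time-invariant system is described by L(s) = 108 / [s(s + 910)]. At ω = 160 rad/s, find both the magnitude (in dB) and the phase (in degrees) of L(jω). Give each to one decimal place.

|L| = -62.7 dB, ∠L = -100.0°

|j160 + 910| = √(160² + 910²) = 924
|j160| = 160
|L(j160)| = 108 / (924 × 160) = 0.00073055
20 log₁₀(0.00073055) = -62.73 dB
∠(j160 + 910) = arctan(160/910) = 9.97°
∠(j160) = 90.00°
∠L(j160) = − (9.97° + 90.00°) = -99.97°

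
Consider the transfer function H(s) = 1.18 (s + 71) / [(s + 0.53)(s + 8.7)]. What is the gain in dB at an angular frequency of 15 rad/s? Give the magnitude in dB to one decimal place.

-9.7 dB

|j15 + 71| = √(15² + 71²) = 72.57
|j15 + 0.53| = √(15² + 0.53²) = 15.01
|j15 + 8.7| = √(15² + 8.7²) = 17.34
|H(j15)| = 1.18 × 72.57 / (15.01 × 17.34) = 0.329
20 log₁₀(0.329) = -9.66 dB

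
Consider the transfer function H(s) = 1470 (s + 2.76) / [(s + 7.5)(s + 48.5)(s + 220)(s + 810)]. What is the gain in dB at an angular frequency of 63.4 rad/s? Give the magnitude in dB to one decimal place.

-80.1 dB

|j63.4 + 2.76| = √(63.4² + 2.76²) = 63.46
|j63.4 + 7.5| = √(63.4² + 7.5²) = 63.84
|j63.4 + 48.5| = √(63.4² + 48.5²) = 79.82
|j63.4 + 220| = √(63.4² + 220²) = 229
|j63.4 + 810| = √(63.4² + 810²) = 812.5
|H(j63.4)| = 1470 × 63.46 / (63.84 × 79.82 × 229 × 812.5) = 9.8406e-05
20 log₁₀(9.8406e-05) = -80.14 dB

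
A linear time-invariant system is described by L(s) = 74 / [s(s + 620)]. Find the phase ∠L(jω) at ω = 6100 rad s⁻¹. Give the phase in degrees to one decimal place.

-174.2°

∠(j6100 + 620) = arctan(6100/620) = 84.20°
∠(j6100) = 90.00°
∠L(j6100) = − (84.20° + 90.00°) = -174.20°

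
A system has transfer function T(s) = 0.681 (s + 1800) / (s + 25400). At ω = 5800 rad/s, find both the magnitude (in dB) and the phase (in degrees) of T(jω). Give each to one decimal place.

|T| = -16.0 dB, ∠T = 59.9°

|j5800 + 1800| = √(5800² + 1800²) = 6073
|j5800 + 25400| = √(5800² + 25400²) = 2.605e+04
|T(j5800)| = 0.681 × 6073 / 2.605e+04 = 0.15873
20 log₁₀(0.15873) = -15.99 dB
∠(j5800 + 1800) = arctan(5800/1800) = 72.76°
∠(j5800 + 25400) = arctan(5800/25400) = 12.86°
∠T(j5800) = 72.76° − 12.86° = 59.90°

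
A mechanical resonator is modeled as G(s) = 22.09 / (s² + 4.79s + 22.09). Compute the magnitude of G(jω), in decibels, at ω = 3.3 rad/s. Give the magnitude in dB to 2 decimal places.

1.14 dB

|(j3.3)² + 4.79(j3.3) + 22.09| = |11.2 + j15.807| = 19.37
|G(j3.3)| = 22.09 / 19.37 = 1.1403
20 log₁₀(1.1403) = 1.140 dB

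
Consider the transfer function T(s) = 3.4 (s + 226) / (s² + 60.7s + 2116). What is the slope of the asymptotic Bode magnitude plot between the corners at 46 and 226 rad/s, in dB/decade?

-40 dB/decade

In this band the factors already past their corner are: complex pole pair at ωₙ ≈ 46; net slope = -40 dB/decade.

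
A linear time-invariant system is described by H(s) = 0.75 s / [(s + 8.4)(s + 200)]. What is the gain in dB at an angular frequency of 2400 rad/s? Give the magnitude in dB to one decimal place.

-70.1 dB

|j2400| = 2400
|j2400 + 8.4| = √(2400² + 8.4²) = 2400
|j2400 + 200| = √(2400² + 200²) = 2408
|H(j2400)| = 0.75 × 2400 / (2400 × 2408) = 0.00031142
20 log₁₀(0.00031142) = -70.13 dB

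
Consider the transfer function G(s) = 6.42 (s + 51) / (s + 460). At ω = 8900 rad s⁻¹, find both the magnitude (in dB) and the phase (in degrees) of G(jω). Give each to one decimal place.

|j8900 + 51| = √(8900² + 51²) = 8900
|j8900 + 460| = √(8900² + 460²) = 8912
|G(j8900)| = 6.42 × 8900 / 8912 = 6.4115
20 log₁₀(6.4115) = 16.14 dB
∠(j8900 + 51) = arctan(8900/51) = 89.67°
∠(j8900 + 460) = arctan(8900/460) = 87.04°
∠G(j8900) = 89.67° − 87.04° = 2.63°

|G| = 16.1 dB, ∠G = 2.6 deg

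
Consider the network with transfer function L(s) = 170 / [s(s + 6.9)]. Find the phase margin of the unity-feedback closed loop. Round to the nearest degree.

30°

Gain crossover: |L(jω)| = 1 at ω ≈ 12.2 rad s⁻¹.
∠L(j12.2) = −90° − arctan(12.2/6.9) ≈ -150.43°
PM = 180° + (-150.43°) = 29.57°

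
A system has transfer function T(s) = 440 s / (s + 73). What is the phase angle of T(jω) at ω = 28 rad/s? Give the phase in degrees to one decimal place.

69.0°

∠(j28) = 90.00°
∠(j28 + 73) = arctan(28/73) = 20.98°
∠T(j28) = 90.00° − 20.98° = 69.02°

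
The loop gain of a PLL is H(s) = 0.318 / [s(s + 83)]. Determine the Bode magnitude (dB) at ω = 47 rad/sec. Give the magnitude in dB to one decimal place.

|j47 + 83| = √(47² + 83²) = 95.38
|j47| = 47
|H(j47)| = 0.318 / (95.38 × 47) = 7.0934e-05
20 log₁₀(7.0934e-05) = -82.98 dB

-83.0 dB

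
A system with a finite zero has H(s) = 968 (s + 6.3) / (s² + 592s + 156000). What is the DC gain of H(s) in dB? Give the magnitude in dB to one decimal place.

H(0) = 968 × 6.3 / 156000 = 0.039092
20 log₁₀(0.039092) = -28.16 dB

-28.2 dB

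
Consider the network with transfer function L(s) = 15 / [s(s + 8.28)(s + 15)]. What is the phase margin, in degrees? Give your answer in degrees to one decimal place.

Gain crossover: |L(jω)| = 1 at ω ≈ 0.121 rad s⁻¹.
∠L(j0.121) = −90° − arctan(0.121/8.28) − arctan(0.121/15) ≈ -91.30°
PM = 180° + (-91.30°) = 88.70°

88.7 deg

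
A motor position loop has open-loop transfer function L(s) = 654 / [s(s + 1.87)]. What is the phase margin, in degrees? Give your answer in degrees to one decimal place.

Gain crossover: |L(jω)| = 1 at ω ≈ 25.5 rad/s.
∠L(j25.5) = −90° − arctan(25.5/1.87) ≈ -175.81°
PM = 180° + (-175.81°) = 4.19°

4.2 deg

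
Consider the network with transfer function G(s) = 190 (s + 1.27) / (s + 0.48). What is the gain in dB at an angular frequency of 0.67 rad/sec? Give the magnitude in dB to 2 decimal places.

50.40 dB

|j0.67 + 1.27| = √(0.67² + 1.27²) = 1.436
|j0.67 + 0.48| = √(0.67² + 0.48²) = 0.8242
|G(j0.67)| = 190 × 1.436 / 0.8242 = 331.01
20 log₁₀(331.01) = 50.397 dB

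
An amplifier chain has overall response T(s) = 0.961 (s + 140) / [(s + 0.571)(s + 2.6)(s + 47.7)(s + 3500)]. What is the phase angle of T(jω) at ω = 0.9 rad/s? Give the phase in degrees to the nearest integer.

∠(j0.9 + 140) = arctan(0.9/140) = 0.37°
∠(j0.9 + 0.571) = arctan(0.9/0.571) = 57.61°
∠(j0.9 + 2.6) = arctan(0.9/2.6) = 19.09°
∠(j0.9 + 47.7) = arctan(0.9/47.7) = 1.08°
∠(j0.9 + 3500) = arctan(0.9/3500) = 0.01°
∠T(j0.9) = 0.37° − (57.61° + 19.09° + 1.08° + 0.01°) = -77.43°

-77 deg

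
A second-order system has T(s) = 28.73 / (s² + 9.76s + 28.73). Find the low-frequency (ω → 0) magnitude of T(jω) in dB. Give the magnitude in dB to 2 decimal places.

T(0) = 28.73 / 28.73 = 1
20 log₁₀(1) = 0.000 dB

0.00 dB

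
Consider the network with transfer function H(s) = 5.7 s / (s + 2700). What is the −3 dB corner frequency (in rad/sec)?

2700 rad/sec

For a single-pole high-pass, the −3 dB point is at the pole: ω = 2700 rad/sec.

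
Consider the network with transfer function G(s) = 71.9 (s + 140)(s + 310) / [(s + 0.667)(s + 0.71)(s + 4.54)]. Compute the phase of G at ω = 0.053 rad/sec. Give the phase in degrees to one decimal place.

-9.4 deg

∠(j0.053 + 140) = arctan(0.053/140) = 0.02°
∠(j0.053 + 310) = arctan(0.053/310) = 0.01°
∠(j0.053 + 0.667) = arctan(0.053/0.667) = 4.54°
∠(j0.053 + 0.71) = arctan(0.053/0.71) = 4.27°
∠(j0.053 + 4.54) = arctan(0.053/4.54) = 0.67°
∠G(j0.053) = 0.02° + 0.01° − (4.54° + 4.27° + 0.67°) = -9.45°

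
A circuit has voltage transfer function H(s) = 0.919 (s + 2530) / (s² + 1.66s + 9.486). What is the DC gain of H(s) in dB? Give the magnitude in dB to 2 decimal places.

H(0) = 0.919 × 2530 / 9.486 = 245.11
20 log₁₀(245.11) = 47.787 dB

47.79 dB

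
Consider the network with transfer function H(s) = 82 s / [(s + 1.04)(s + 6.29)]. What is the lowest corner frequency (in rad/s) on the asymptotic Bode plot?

Break frequencies occur at each pole and zero magnitude: 1.04 rad/s, 6.29 rad/s.
The lowest is 1.04 rad/s.

1.04 rad/s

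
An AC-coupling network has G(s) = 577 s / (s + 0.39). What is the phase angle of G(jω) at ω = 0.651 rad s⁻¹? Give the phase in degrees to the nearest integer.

31°

∠(j0.651) = 90.00°
∠(j0.651 + 0.39) = arctan(0.651/0.39) = 59.08°
∠G(j0.651) = 90.00° − 59.08° = 30.92°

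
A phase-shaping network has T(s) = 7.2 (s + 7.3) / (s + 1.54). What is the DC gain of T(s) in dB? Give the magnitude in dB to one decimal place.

30.7 dB

T(0) = 7.2 × 7.3 / 1.54 = 34.13
20 log₁₀(34.13) = 30.66 dB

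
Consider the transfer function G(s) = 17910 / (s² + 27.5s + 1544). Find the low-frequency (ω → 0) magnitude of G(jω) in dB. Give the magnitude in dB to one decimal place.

21.3 dB

G(0) = 17910 / 1544 = 11.6
20 log₁₀(11.6) = 21.29 dB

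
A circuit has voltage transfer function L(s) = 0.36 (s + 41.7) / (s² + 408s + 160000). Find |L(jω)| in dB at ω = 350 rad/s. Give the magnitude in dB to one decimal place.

-61.3 dB

|j350 + 41.7| = √(350² + 41.7²) = 352.5
|(j350)² + 408(j350) + 160000| = |37500 + j1.428e+05| = 1.476e+05
|L(j350)| = 0.36 × 352.5 / 1.476e+05 = 0.00085945
20 log₁₀(0.00085945) = -61.32 dB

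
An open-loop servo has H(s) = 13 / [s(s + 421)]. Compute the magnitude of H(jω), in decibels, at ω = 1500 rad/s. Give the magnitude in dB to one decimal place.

-105.1 dB

|j1500 + 421| = √(1500² + 421²) = 1558
|j1500| = 1500
|H(j1500)| = 13 / (1558 × 1500) = 5.5628e-06
20 log₁₀(5.5628e-06) = -105.09 dB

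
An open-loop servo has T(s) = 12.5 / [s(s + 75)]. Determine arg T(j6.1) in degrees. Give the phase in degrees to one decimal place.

-94.6°

∠(j6.1 + 75) = arctan(6.1/75) = 4.65°
∠(j6.1) = 90.00°
∠T(j6.1) = − (4.65° + 90.00°) = -94.65°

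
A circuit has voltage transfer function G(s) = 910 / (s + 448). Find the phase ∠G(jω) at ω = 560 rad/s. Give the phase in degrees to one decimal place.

-51.3°

∠(j560 + 448) = arctan(560/448) = 51.34°
∠G(j560) = −51.34° = -51.34°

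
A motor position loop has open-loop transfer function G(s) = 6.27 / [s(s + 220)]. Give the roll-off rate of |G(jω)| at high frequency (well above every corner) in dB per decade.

-40 dB/decade

With 0 zeros and 2 poles, the high-frequency asymptotic slope is 20 × (0 − 2) = -40 dB/decade.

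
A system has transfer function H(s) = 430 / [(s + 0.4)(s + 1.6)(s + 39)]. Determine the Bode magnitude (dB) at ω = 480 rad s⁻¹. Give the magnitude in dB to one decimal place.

|j480 + 0.4| = √(480² + 0.4²) = 480
|j480 + 1.6| = √(480² + 1.6²) = 480
|j480 + 39| = √(480² + 39²) = 481.6
|H(j480)| = 430 / (480 × 480 × 481.6) = 3.8754e-06
20 log₁₀(3.8754e-06) = -108.23 dB

-108.2 dB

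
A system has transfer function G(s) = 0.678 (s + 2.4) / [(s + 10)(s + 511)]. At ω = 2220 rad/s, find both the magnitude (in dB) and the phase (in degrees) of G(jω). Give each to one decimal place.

|G| = -70.5 dB, ∠G = -76.8°

|j2220 + 2.4| = √(2220² + 2.4²) = 2220
|j2220 + 10| = √(2220² + 10²) = 2220
|j2220 + 511| = √(2220² + 511²) = 2278
|G(j2220)| = 0.678 × 2220 / (2220 × 2278) = 0.00029762
20 log₁₀(0.00029762) = -70.53 dB
∠(j2220 + 2.4) = arctan(2220/2.4) = 89.94°
∠(j2220 + 10) = arctan(2220/10) = 89.74°
∠(j2220 + 511) = arctan(2220/511) = 77.04°
∠G(j2220) = 89.94° − (89.74° + 77.04°) = -76.84°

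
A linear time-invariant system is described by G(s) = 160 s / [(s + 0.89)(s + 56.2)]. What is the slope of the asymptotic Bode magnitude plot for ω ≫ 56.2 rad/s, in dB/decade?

-20 dB/decade

With 1 zero and 2 poles, the high-frequency asymptotic slope is 20 × (1 − 2) = -20 dB/decade.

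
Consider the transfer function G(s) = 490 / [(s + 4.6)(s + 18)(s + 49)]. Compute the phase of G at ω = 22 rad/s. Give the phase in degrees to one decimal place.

∠(j22 + 4.6) = arctan(22/4.6) = 78.19°
∠(j22 + 18) = arctan(22/18) = 50.71°
∠(j22 + 49) = arctan(22/49) = 24.18°
∠G(j22) = − (78.19° + 50.71° + 24.18°) = -153.08°

-153.1°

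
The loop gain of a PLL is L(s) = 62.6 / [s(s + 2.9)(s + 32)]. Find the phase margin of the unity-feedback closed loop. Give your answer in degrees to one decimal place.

Gain crossover: |L(jω)| = 1 at ω ≈ 0.658 rad s⁻¹.
∠L(j0.658) = −90° − arctan(0.658/2.9) − arctan(0.658/32) ≈ -103.96°
PM = 180° + (-103.96°) = 76.04°

76.0°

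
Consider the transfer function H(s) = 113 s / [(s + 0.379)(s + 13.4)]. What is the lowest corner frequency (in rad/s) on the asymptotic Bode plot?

0.379 rad/s

Break frequencies occur at each pole and zero magnitude: 0.379 rad/s, 13.4 rad/s.
The lowest is 0.379 rad/s.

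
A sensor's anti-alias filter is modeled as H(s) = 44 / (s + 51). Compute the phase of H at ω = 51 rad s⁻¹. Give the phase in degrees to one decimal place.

-45.0°

∠(j51 + 51) = arctan(51/51) = 45.00°
∠H(j51) = −45.00° = -45.00°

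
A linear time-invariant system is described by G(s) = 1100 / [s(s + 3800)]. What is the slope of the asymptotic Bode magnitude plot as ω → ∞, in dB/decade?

-40 dB/decade

With 0 zeros and 2 poles, the high-frequency asymptotic slope is 20 × (0 − 2) = -40 dB/decade.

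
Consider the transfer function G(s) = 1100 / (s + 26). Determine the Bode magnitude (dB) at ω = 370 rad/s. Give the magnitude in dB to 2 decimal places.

9.44 dB

|j370 + 26| = √(370² + 26²) = 370.9
|G(j370)| = 1100 / 370.9 = 2.9657
20 log₁₀(2.9657) = 9.442 dB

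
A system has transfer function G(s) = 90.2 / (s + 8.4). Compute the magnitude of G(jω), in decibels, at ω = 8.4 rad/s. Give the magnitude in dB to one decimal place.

|j8.4 + 8.4| = √(8.4² + 8.4²) = 11.88
|G(j8.4)| = 90.2 / 11.88 = 7.593
20 log₁₀(7.593) = 17.61 dB

17.6 dB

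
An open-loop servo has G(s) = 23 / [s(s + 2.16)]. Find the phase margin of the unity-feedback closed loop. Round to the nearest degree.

Gain crossover: |G(jω)| = 1 at ω ≈ 4.56 rad/s.
∠G(j4.56) = −90° − arctan(4.56/2.16) ≈ -154.65°
PM = 180° + (-154.65°) = 25.35°

25 deg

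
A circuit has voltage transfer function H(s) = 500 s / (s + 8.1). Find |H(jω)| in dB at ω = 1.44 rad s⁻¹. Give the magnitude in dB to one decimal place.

38.8 dB

|j1.44| = 1.44
|j1.44 + 8.1| = √(1.44² + 8.1²) = 8.227
|H(j1.44)| = 500 × 1.44 / 8.227 = 87.517
20 log₁₀(87.517) = 38.84 dB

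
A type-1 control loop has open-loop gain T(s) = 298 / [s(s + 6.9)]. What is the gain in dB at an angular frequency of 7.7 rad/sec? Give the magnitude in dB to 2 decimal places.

11.46 dB

|j7.7 + 6.9| = √(7.7² + 6.9²) = 10.34
|j7.7| = 7.7
|T(j7.7)| = 298 / (10.34 × 7.7) = 3.7431
20 log₁₀(3.7431) = 11.465 dB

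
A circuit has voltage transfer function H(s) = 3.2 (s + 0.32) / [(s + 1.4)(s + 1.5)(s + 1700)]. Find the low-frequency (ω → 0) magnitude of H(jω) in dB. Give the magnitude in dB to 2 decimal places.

H(0) = 3.2 × 0.32 / (1.4 × 1.5 × 1700) = 0.00028683
20 log₁₀(0.00028683) = -70.847 dB

-70.85 dB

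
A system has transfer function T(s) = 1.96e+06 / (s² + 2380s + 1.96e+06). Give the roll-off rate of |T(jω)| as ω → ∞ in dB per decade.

-40 dB/decade

With 0 zeros and 2 poles, the high-frequency asymptotic slope is 20 × (0 − 2) = -40 dB/decade.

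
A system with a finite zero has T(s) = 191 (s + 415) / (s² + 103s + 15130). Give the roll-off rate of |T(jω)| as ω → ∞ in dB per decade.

-20 dB/decade

With 1 zero and 2 poles, the high-frequency asymptotic slope is 20 × (1 − 2) = -20 dB/decade.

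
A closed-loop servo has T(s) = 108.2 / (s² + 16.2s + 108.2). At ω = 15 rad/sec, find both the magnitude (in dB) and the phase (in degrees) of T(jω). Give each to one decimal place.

|(j15)² + 16.2(j15) + 108.2| = |-116.8 + j243| = 269.6
|T(j15)| = 108.2 / 269.6 = 0.40132
20 log₁₀(0.40132) = -7.93 dB
∠[(j15)² + 16.2(j15) + 108.2] = ∠[-116.8 + j243] = 115.67°
∠T(j15) = −115.67° = -115.67°

|T| = -7.9 dB, ∠T = -115.7°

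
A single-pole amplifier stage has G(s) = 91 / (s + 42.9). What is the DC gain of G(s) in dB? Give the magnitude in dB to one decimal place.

6.5 dB

G(0) = 91 / 42.9 = 2.1212
20 log₁₀(2.1212) = 6.53 dB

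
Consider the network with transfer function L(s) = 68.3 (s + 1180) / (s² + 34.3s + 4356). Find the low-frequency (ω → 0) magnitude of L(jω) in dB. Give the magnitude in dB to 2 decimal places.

L(0) = 68.3 × 1180 / 4356 = 18.502
20 log₁₀(18.502) = 25.344 dB

25.34 dB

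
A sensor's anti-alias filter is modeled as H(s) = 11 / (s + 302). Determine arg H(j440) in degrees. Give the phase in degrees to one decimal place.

-55.5 deg

∠(j440 + 302) = arctan(440/302) = 55.54°
∠H(j440) = −55.54° = -55.54°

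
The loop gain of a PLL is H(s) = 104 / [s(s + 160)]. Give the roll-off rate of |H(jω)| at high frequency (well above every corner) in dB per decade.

-40 dB/decade

With 0 zeros and 2 poles, the high-frequency asymptotic slope is 20 × (0 − 2) = -40 dB/decade.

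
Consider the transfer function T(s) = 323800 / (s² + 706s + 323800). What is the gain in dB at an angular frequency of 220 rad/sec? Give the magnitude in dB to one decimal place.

0.2 dB

|(j220)² + 706(j220) + 323800| = |2.754e+05 + j1.5532e+05| = 3.162e+05
|T(j220)| = 323800 / 3.162e+05 = 1.0241
20 log₁₀(1.0241) = 0.21 dB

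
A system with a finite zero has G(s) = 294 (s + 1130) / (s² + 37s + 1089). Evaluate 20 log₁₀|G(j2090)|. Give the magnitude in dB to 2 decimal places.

|j2090 + 1130| = √(2090² + 1130²) = 2376
|(j2090)² + 37(j2090) + 1089| = |-4.367e+06 + j77330| = 4.368e+06
|G(j2090)| = 294 × 2376 / 4.368e+06 = 0.15993
20 log₁₀(0.15993) = -15.921 dB

-15.92 dB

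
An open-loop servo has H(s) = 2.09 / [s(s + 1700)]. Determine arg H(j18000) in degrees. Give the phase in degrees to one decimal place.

∠(j18000 + 1700) = arctan(18000/1700) = 84.60°
∠(j18000) = 90.00°
∠H(j18000) = − (84.60° + 90.00°) = -174.60°

-174.6°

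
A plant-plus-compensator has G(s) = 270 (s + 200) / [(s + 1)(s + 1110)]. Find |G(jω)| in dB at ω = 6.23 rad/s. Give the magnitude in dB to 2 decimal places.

17.75 dB

|j6.23 + 200| = √(6.23² + 200²) = 200.1
|j6.23 + 1| = √(6.23² + 1²) = 6.31
|j6.23 + 1110| = √(6.23² + 1110²) = 1110
|G(j6.23)| = 270 × 200.1 / (6.31 × 1110) = 7.7137
20 log₁₀(7.7137) = 17.745 dB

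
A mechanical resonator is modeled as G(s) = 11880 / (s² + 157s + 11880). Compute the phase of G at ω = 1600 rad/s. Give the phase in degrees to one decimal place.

∠[(j1600)² + 157(j1600) + 11880] = ∠[-2.5481e+06 + j2.512e+05] = 174.37°
∠G(j1600) = −174.37° = -174.37°

-174.4°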